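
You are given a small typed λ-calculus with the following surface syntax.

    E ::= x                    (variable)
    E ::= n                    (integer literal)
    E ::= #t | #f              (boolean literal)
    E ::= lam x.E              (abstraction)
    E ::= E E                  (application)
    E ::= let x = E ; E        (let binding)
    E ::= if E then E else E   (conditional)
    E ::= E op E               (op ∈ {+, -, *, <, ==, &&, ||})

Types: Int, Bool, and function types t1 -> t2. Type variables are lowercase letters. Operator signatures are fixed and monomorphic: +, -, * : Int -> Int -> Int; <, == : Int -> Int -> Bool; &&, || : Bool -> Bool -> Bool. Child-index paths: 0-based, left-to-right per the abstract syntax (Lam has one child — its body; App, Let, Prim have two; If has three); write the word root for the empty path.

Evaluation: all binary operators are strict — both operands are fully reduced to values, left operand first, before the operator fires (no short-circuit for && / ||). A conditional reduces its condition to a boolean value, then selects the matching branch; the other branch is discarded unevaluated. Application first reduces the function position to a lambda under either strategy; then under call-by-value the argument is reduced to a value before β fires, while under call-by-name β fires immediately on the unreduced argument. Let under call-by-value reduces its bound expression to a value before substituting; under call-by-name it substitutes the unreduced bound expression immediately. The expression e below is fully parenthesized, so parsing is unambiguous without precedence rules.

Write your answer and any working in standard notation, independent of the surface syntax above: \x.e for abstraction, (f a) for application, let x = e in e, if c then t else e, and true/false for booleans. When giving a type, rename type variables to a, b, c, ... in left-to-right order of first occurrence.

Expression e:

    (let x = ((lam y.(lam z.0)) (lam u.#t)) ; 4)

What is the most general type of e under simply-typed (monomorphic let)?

Answer: Int

Working:
\z._ : b -> Int
\y._ : a -> b -> Int
\u._ : c -> Bool
  unify a -> b -> Int ~ (c -> Bool) -> d
  unify a ~ c -> Bool
  unify b -> Int ~ d
_ _ : b -> Int
let x : b -> Int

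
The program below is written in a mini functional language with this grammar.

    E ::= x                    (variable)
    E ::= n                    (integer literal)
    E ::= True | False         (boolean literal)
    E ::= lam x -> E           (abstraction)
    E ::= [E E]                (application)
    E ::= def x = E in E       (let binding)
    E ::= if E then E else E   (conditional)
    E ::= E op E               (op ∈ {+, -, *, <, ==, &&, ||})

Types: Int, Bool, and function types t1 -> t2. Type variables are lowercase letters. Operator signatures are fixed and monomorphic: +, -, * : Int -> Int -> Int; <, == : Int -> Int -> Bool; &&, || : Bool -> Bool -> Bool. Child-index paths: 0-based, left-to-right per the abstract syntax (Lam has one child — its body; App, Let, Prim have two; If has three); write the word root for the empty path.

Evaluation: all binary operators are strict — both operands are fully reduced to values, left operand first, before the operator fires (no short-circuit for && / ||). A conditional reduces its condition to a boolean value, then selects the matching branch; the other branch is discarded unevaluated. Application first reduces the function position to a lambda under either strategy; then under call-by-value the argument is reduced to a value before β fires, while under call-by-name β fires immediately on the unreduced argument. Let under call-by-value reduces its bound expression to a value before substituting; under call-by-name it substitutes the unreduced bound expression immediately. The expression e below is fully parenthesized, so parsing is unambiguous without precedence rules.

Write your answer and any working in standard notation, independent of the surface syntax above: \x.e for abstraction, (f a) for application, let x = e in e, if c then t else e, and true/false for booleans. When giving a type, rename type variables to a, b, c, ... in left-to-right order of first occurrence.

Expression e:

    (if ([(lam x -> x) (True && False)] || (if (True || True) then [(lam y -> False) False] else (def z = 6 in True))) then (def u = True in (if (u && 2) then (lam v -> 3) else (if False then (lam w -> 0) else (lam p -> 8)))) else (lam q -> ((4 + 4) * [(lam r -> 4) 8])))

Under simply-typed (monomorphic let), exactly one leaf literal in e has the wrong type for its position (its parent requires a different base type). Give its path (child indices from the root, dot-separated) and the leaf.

Answer: 1.1.0.1 : 2

Working:
x : a
\x._ : a -> a
  unify Bool ~ Bool
  unify Bool ~ Bool
  unify a -> a ~ Bool -> b
  unify a ~ Bool
  unify Bool ~ b
_ _ : Bool
  unify Bool ~ Bool
  unify Bool ~ Bool
  unify Bool ~ Bool
  unify Bool ~ Bool
\y._ : c -> Bool
  unify c -> Bool ~ Bool -> d
  unify c ~ Bool
  unify Bool ~ d
_ _ : Bool
let z : Int
  unify Bool ~ Bool
  unify Bool ~ Bool
  unify Bool ~ Bool
let u : Bool
u : Bool
  unify Bool ~ Bool
  unify Int ~ Bool
  FAIL: mismatch Int ~ Bool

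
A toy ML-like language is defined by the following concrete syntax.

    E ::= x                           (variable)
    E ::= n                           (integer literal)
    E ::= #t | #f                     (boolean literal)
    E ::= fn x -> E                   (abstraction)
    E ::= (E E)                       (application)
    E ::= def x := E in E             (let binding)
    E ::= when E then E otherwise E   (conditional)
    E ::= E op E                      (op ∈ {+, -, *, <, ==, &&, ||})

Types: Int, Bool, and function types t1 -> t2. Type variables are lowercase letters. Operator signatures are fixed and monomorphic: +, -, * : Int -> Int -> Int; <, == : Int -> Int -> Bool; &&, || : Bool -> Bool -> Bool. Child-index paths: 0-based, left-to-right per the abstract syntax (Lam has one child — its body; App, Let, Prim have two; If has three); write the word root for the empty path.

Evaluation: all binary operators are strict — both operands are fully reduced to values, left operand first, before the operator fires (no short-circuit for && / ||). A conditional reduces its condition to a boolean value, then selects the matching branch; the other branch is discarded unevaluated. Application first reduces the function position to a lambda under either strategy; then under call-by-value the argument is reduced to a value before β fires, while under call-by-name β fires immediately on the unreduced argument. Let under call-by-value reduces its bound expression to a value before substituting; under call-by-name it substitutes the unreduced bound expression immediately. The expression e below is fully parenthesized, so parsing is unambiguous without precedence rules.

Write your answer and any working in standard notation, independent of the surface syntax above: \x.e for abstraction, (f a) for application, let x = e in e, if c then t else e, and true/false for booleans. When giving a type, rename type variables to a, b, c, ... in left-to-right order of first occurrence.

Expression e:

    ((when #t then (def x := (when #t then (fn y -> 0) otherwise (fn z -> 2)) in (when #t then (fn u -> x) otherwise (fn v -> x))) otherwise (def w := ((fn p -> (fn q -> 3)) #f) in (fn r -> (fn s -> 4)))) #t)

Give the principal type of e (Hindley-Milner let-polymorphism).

Trace:
  unify Bool ~ Bool
  unify Bool ~ Bool
\y._ : a -> Int
\z._ : b -> Int
  unify a -> Int ~ b -> Int
  unify a ~ b
  unify Int ~ Int
let x : forall. b -> Int
  unify Bool ~ Bool
x : d -> Int
\u._ : c -> d -> Int
x : f -> Int
\v._ : e -> f -> Int
  unify c -> d -> Int ~ e -> f -> Int
  unify c ~ e
  unify d -> Int ~ f -> Int
  unify d ~ f
  unify Int ~ Int
\q._ : h -> Int
\p._ : g -> h -> Int
  unify g -> h -> Int ~ Bool -> i
  unify g ~ Bool
  unify h -> Int ~ i
_ _ : h -> Int
let w : forall. h -> Int
\s._ : k -> Int
\r._ : j -> k -> Int
  unify e -> f -> Int ~ j -> k -> Int
  unify e ~ j
  unify f -> Int ~ k -> Int
  unify f ~ k
  unify Int ~ Int
  unify j -> k -> Int ~ Bool -> l
  unify j ~ Bool
  unify k -> Int ~ l
_ _ : k -> Int

Answer: a -> Int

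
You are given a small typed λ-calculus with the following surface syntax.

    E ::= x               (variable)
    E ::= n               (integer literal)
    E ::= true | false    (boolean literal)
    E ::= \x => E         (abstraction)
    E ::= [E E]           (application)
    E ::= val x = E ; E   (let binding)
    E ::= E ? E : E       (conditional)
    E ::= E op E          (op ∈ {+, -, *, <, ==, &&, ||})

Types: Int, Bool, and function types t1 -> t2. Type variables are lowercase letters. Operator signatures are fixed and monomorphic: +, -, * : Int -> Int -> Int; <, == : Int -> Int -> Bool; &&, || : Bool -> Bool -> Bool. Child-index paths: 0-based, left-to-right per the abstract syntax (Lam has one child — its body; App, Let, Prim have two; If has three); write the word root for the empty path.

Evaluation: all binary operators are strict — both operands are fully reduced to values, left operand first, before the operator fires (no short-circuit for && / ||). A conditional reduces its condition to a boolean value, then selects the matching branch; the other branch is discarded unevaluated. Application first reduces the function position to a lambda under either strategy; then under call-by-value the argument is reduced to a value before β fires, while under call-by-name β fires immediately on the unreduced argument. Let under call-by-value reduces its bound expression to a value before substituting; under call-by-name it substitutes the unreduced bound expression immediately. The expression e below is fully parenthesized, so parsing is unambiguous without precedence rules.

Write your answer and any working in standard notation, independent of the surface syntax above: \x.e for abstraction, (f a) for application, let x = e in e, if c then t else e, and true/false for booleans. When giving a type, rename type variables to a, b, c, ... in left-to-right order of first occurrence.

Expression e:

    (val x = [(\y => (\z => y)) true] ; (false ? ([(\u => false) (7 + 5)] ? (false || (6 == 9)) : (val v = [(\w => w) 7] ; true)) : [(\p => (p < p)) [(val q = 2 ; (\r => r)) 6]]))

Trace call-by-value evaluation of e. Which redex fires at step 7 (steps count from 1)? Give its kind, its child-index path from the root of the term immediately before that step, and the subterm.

Answer: delta at root : (6 < 6)

Working:
step 0: (let x = ((\y.(\z.y)) true) in (if false then (if ((\u.false) (7 + 5)) then (false || (6 == 9)) else (let v = ((\w.w) 7) in true)) else ((\p.(p < p)) ((let q = 2 in (\r.r)) 6))))
step 1: [beta@0] (let x = (\z.true) in (if false then (if ((\u.false) (7 + 5)) then (false || (6 == 9)) else (let v = ((\w.w) 7) in true)) else ((\p.(p < p)) ((let q = 2 in (\r.r)) 6))))
step 2: [let@root] (if false then (if ((\u.false) (7 + 5)) then (false || (6 == 9)) else (let v = ((\w.w) 7) in true)) else ((\p.(p < p)) ((let q = 2 in (\r.r)) 6)))
step 3: [if@root] ((\p.(p < p)) ((let q = 2 in (\r.r)) 6))
step 4: [let@1.0] ((\p.(p < p)) ((\r.r) 6))
step 5: [beta@1] ((\p.(p < p)) 6)
step 6: [beta@root] (6 < 6)
step 7: [delta@root] false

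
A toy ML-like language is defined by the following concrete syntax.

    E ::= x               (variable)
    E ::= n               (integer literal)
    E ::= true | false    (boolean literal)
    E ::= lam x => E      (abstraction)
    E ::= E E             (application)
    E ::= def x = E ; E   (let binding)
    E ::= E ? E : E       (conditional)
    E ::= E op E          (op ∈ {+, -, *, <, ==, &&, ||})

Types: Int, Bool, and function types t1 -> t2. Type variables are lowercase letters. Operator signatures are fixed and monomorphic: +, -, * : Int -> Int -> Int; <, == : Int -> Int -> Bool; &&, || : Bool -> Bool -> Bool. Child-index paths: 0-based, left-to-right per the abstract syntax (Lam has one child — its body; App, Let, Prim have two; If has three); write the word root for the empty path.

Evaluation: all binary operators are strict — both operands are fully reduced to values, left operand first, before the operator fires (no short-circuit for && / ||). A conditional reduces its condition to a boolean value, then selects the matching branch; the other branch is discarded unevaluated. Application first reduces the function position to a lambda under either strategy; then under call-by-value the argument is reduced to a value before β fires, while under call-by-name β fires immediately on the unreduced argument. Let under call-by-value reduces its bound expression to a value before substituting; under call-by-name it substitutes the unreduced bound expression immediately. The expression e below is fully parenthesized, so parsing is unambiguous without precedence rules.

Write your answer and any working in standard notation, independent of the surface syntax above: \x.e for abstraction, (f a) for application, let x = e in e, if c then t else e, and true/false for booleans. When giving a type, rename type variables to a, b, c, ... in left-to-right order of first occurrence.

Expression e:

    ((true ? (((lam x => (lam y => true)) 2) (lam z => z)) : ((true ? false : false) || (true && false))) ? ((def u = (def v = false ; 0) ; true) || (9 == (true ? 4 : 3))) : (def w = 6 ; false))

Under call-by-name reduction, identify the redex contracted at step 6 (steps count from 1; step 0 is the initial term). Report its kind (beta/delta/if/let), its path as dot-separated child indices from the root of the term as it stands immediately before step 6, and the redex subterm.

Working:
step 0: (if (if true then (((\x.(\y.true)) 2) (\z.z)) else ((if true then false else false) || (true && false))) then ((let u = (let v = false in 0) in true) || (9 == (if true then 4 else 3))) else (let w = 6 in false))
step 1: [if@0] (if (((\x.(\y.true)) 2) (\z.z)) then ((let u = (let v = false in 0) in true) || (9 == (if true then 4 else 3))) else (let w = 6 in false))
step 2: [beta@0.0] (if ((\y.true) (\z.z)) then ((let u = (let v = false in 0) in true) || (9 == (if true then 4 else 3))) else (let w = 6 in false))
step 3: [beta@0] (if true then ((let u = (let v = false in 0) in true) || (9 == (if true then 4 else 3))) else (let w = 6 in false))
step 4: [if@root] ((let u = (let v = false in 0) in true) || (9 == (if true then 4 else 3)))
step 5: [let@0] (true || (9 == (if true then 4 else 3)))
step 6: [if@1.1] (true || (9 == 4))

Answer: if at 1.1 : (if true then 4 else 3)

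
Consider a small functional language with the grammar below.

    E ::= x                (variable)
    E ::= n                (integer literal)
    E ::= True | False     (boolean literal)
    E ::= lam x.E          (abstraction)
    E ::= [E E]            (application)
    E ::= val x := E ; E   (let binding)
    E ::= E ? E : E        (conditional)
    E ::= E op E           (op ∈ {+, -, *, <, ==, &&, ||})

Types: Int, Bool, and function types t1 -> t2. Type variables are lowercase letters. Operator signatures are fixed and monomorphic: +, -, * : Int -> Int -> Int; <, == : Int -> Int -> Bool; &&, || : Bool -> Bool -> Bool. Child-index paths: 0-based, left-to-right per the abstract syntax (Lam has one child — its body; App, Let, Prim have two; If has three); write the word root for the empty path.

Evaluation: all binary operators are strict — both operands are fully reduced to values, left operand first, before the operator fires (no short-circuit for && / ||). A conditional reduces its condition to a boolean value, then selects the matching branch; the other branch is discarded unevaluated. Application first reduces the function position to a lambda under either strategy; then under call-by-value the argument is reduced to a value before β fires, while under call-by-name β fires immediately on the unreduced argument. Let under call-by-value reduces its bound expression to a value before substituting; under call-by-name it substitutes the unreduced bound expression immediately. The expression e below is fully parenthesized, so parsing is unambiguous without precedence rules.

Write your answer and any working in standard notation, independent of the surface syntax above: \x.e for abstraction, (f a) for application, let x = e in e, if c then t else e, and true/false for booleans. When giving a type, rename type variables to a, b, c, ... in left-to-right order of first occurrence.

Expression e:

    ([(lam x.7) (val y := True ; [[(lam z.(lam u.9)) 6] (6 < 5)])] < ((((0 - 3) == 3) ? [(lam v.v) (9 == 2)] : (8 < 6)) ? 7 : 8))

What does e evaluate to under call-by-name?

Answer: true

Working:
step 0: (((\x.7) (let y = true in (((\z.(\u.9)) 6) (6 < 5)))) < (if (if ((0 - 3) == 3) then ((\v.v) (9 == 2)) else (8 < 6)) then 7 else 8))
step 1: [beta@0] (7 < (if (if ((0 - 3) == 3) then ((\v.v) (9 == 2)) else (8 < 6)) then 7 else 8))
step 2: [delta@1.0.0.0] (7 < (if (if (-3 == 3) then ((\v.v) (9 == 2)) else (8 < 6)) then 7 else 8))
step 3: [delta@1.0.0] (7 < (if (if false then ((\v.v) (9 == 2)) else (8 < 6)) then 7 else 8))
step 4: [if@1.0] (7 < (if (8 < 6) then 7 else 8))
step 5: [delta@1.0] (7 < (if false then 7 else 8))
step 6: [if@1] (7 < 8)
step 7: [delta@root] true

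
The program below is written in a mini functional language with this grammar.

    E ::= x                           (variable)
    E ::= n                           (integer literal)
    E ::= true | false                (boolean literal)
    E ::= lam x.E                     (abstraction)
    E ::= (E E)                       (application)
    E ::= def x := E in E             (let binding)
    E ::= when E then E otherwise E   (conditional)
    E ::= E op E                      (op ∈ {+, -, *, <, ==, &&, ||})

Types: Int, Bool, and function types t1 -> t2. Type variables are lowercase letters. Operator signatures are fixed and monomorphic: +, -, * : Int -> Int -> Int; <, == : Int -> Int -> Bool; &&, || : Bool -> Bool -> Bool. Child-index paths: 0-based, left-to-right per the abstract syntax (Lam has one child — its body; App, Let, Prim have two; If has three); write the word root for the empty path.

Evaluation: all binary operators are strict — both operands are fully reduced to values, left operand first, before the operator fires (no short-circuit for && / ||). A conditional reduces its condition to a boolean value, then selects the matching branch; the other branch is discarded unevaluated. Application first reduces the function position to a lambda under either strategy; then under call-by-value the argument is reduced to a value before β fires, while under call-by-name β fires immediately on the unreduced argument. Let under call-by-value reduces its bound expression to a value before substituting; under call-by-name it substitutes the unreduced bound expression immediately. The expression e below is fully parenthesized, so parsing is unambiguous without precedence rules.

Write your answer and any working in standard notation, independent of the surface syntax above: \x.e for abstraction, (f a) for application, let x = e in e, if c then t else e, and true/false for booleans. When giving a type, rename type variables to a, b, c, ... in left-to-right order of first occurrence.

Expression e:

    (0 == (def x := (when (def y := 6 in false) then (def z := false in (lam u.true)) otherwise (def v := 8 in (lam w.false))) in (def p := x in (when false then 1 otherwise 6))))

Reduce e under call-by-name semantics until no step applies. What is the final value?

Derivation:
step 0: (0 == (let x = (if (let y = 6 in false) then (let z = false in (\u.true)) else (let v = 8 in (\w.false))) in (let p = x in (if false then 1 else 6))))
step 1: [let@1] (0 == (let p = (if (let y = 6 in false) then (let z = false in (\u.true)) else (let v = 8 in (\w.false))) in (if false then 1 else 6)))
step 2: [let@1] (0 == (if false then 1 else 6))
step 3: [if@1] (0 == 6)
step 4: [delta@root] false

Answer: false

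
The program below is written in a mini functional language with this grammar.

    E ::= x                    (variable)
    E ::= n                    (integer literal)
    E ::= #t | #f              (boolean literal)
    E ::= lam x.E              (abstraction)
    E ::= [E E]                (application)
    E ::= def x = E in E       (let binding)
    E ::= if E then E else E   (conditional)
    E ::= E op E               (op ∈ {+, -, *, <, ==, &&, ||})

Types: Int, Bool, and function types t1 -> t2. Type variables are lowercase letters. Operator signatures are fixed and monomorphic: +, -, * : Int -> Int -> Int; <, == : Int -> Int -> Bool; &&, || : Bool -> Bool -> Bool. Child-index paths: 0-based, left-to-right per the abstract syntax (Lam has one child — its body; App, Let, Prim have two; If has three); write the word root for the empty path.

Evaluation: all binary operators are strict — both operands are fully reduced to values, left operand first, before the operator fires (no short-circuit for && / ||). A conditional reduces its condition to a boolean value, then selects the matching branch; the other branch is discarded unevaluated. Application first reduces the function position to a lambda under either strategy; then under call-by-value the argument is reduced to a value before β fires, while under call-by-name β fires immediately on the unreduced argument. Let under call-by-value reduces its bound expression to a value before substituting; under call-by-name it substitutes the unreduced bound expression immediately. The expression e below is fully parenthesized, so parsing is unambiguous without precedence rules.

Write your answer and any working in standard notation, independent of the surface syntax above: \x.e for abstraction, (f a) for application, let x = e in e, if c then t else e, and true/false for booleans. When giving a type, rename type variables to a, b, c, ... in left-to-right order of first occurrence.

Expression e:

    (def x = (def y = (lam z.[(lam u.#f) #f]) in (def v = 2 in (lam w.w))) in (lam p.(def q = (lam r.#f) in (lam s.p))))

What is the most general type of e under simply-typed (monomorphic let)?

Working:
\u._ : b -> Bool
  unify b -> Bool ~ Bool -> c
  unify b ~ Bool
  unify Bool ~ c
_ _ : Bool
\z._ : a -> Bool
let y : a -> Bool
let v : Int
w : d
\w._ : d -> d
let x : d -> d
\r._ : f -> Bool
let q : f -> Bool
p : e
\s._ : g -> e
\p._ : e -> g -> e

Answer: a -> b -> a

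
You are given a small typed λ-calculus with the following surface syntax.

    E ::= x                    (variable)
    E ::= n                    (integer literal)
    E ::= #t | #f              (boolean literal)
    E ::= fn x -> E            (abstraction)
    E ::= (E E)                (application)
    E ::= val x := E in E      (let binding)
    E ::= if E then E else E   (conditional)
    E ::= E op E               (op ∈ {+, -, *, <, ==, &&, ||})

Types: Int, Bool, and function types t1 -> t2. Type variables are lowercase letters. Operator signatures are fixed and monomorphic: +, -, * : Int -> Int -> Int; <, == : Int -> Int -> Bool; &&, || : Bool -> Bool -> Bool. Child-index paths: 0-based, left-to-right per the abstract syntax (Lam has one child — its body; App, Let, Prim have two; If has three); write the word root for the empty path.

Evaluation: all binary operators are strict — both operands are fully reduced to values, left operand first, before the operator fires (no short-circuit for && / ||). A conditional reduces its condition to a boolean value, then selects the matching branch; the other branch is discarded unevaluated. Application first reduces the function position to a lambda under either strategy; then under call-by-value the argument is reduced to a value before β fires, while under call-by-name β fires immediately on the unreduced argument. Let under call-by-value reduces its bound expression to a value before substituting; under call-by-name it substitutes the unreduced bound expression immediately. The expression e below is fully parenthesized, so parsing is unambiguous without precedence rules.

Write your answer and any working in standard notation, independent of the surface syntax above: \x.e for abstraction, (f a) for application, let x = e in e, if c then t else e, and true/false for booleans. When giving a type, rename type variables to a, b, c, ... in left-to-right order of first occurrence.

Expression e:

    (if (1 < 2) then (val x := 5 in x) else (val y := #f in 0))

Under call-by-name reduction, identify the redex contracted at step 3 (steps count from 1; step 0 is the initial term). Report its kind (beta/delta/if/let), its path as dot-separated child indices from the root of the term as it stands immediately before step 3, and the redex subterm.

Answer: let at root : (let x = 5 in x)

Trace:
step 0: (if (1 < 2) then (let x = 5 in x) else (let y = false in 0))
step 1: [delta@0] (if true then (let x = 5 in x) else (let y = false in 0))
step 2: [if@root] (let x = 5 in x)
step 3: [let@root] 5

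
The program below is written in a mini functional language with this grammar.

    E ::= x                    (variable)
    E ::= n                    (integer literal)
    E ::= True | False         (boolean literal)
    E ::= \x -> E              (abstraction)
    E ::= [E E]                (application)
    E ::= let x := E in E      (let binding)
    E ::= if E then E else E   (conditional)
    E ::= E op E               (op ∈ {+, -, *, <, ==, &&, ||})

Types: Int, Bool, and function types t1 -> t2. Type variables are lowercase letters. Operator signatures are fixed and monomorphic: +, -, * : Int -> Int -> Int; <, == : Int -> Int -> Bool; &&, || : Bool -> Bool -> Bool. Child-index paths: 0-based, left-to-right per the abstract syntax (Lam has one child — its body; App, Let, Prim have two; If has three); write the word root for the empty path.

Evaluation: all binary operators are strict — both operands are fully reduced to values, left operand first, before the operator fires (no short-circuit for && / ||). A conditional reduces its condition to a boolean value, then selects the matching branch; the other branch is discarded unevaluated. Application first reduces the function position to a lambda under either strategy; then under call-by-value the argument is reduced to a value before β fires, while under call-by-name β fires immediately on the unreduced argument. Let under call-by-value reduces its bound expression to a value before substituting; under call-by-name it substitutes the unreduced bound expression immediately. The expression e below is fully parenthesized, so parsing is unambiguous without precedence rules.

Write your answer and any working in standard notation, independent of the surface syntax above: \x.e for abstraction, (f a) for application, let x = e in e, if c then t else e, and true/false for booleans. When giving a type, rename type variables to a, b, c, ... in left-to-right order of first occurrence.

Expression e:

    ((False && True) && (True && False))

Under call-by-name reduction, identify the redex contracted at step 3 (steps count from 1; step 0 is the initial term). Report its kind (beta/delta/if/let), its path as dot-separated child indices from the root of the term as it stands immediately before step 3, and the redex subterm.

Answer: delta at root : (false && false)

Working:
step 0: ((false && true) && (true && false))
step 1: [delta@0] (false && (true && false))
step 2: [delta@1] (false && false)
step 3: [delta@root] false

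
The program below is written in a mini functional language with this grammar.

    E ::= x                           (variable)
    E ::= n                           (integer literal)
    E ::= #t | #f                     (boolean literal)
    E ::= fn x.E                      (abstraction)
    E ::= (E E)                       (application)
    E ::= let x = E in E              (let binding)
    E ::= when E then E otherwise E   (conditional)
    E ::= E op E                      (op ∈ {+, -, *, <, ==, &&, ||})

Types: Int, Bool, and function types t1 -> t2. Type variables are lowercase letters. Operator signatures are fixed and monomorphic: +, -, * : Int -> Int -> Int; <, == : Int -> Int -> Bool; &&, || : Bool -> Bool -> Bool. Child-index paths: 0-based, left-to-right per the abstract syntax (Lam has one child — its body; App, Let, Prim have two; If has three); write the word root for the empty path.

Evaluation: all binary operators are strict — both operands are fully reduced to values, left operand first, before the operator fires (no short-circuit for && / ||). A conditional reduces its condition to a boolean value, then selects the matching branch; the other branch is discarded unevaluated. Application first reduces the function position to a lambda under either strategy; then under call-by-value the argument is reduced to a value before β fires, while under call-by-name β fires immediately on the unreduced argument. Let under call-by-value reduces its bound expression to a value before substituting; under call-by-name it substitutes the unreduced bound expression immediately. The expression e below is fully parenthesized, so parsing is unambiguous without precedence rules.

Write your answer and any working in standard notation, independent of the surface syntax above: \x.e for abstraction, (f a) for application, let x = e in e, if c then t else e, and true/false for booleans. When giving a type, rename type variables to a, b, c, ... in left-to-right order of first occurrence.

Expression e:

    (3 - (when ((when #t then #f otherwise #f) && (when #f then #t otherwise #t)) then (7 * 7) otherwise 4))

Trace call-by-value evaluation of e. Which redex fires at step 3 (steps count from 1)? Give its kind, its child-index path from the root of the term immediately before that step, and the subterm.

Answer: delta at 1.0 : (false && true)

Derivation:
step 0: (3 - (if ((if true then false else false) && (if false then true else true)) then (7 * 7) else 4))
step 1: [if@1.0.0] (3 - (if (false && (if false then true else true)) then (7 * 7) else 4))
step 2: [if@1.0.1] (3 - (if (false && true) then (7 * 7) else 4))
step 3: [delta@1.0] (3 - (if false then (7 * 7) else 4))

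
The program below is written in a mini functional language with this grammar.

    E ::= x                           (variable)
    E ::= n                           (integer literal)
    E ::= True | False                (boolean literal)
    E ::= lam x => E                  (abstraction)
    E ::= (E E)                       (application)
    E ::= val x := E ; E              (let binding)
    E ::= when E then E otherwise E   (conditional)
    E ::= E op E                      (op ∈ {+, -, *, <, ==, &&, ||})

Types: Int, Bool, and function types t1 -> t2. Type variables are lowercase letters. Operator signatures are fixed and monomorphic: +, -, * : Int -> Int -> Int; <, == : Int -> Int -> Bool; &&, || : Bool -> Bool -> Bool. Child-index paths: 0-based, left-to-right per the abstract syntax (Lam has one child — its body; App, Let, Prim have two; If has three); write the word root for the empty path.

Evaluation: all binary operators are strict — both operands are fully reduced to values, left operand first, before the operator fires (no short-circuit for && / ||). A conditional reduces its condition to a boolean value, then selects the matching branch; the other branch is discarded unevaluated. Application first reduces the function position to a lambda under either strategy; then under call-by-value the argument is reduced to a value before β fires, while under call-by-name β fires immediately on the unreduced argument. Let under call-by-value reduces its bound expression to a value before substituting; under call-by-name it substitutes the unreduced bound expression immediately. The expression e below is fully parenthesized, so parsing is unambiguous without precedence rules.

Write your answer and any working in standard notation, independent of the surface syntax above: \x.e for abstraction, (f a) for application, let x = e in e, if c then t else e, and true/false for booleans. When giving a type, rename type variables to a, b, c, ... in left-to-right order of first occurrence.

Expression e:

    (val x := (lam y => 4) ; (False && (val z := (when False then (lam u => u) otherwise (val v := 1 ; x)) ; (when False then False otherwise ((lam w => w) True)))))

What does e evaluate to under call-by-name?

Working:
step 0: (let x = (\y.4) in (false && (let z = (if false then (\u.u) else (let v = 1 in x)) in (if false then false else ((\w.w) true)))))
step 1: [let@root] (false && (let z = (if false then (\u.u) else (let v = 1 in (\y.4))) in (if false then false else ((\w.w) true))))
step 2: [let@1] (false && (if false then false else ((\w.w) true)))
step 3: [if@1] (false && ((\w.w) true))
step 4: [beta@1] (false && true)
step 5: [delta@root] false

Answer: false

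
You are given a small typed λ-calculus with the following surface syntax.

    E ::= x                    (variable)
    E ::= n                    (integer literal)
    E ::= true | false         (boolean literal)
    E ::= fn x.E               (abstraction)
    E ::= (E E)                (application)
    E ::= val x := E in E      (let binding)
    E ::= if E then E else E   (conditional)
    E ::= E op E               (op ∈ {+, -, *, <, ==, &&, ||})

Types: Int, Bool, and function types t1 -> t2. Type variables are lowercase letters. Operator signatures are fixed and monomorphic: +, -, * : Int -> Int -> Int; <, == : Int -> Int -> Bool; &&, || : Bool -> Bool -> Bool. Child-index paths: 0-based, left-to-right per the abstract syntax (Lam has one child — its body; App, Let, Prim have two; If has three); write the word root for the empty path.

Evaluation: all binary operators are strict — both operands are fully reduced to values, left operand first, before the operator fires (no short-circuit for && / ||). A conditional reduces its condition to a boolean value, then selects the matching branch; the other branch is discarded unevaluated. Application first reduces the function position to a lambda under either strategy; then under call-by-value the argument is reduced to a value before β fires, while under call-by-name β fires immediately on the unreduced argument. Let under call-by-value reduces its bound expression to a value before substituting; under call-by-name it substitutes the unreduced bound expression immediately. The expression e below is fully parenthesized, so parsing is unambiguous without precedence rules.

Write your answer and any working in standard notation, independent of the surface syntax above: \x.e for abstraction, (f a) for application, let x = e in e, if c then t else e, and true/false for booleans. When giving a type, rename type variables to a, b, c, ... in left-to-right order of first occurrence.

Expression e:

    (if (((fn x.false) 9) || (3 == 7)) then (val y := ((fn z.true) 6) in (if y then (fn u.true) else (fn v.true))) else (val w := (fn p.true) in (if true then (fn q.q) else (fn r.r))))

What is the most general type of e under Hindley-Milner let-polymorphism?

Answer: Bool -> Bool

Trace:
\x._ : a -> Bool
  unify a -> Bool ~ Int -> b
  unify a ~ Int
  unify Bool ~ b
_ _ : Bool
  unify Bool ~ Bool
  unify Int ~ Int
  unify Int ~ Int
  unify Bool ~ Bool
  unify Bool ~ Bool
\z._ : c -> Bool
  unify c -> Bool ~ Int -> d
  unify c ~ Int
  unify Bool ~ d
_ _ : Bool
let y : Bool
y : Bool
  unify Bool ~ Bool
\u._ : e -> Bool
\v._ : f -> Bool
  unify e -> Bool ~ f -> Bool
  unify e ~ f
  unify Bool ~ Bool
\p._ : g -> Bool
let w : forall. g -> Bool
  unify Bool ~ Bool
q : h
\q._ : h -> h
r : i
\r._ : i -> i
  unify h -> h ~ i -> i
  unify h ~ i
  unify i ~ i
  unify f -> Bool ~ i -> i
  unify f ~ i
  unify Bool ~ i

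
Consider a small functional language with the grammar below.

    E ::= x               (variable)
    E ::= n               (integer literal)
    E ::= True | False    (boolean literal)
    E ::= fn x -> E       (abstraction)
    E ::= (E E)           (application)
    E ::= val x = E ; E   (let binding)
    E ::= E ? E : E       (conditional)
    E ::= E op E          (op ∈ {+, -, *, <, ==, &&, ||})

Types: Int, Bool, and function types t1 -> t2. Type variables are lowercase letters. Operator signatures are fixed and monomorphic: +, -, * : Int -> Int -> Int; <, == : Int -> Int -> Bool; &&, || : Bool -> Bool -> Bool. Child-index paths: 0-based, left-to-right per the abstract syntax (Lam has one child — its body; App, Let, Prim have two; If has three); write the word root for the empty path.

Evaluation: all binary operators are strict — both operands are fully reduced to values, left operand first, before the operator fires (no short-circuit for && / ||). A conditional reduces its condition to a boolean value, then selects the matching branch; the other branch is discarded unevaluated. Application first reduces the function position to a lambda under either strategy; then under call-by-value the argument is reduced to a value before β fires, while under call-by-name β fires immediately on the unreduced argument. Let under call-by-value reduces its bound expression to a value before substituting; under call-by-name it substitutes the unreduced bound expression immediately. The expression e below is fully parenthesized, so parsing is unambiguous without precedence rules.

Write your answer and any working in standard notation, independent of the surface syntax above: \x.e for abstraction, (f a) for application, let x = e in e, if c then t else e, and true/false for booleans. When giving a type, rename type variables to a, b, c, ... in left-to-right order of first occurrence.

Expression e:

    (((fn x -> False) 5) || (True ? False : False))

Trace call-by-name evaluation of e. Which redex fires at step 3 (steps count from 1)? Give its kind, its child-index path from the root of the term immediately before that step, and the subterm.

Answer: delta at root : (false || false)

Working:
step 0: (((\x.false) 5) || (if true then false else false))
step 1: [beta@0] (false || (if true then false else false))
step 2: [if@1] (false || false)
step 3: [delta@root] false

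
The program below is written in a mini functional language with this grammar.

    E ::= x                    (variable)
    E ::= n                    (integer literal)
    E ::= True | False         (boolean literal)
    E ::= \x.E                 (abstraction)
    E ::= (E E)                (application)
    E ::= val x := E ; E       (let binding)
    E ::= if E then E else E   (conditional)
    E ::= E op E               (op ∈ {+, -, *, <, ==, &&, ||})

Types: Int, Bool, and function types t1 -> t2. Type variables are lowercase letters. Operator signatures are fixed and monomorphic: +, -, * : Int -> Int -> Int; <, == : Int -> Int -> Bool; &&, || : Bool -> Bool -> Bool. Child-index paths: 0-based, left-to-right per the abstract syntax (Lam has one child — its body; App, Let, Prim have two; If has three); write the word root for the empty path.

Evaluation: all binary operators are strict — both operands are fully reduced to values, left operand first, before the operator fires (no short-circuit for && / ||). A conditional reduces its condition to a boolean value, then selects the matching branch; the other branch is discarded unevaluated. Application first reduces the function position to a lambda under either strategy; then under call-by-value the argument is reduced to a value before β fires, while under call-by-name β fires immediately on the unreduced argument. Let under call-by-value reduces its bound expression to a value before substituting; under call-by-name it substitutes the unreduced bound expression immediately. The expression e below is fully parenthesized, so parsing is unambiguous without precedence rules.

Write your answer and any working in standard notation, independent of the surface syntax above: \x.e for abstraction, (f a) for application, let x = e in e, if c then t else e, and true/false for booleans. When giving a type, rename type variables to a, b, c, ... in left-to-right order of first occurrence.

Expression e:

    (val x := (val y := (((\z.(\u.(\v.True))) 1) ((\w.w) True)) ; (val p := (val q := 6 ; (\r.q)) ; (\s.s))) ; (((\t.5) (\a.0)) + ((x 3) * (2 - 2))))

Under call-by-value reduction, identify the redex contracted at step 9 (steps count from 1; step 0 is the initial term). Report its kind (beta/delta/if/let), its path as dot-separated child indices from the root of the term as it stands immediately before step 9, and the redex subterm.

Answer: beta at 1.0 : ((\s.s) 3)

Derivation:
step 0: (let x = (let y = (((\z.(\u.(\v.true))) 1) ((\w.w) true)) in (let p = (let q = 6 in (\r.q)) in (\s.s))) in (((\t.5) (\a.0)) + ((x 3) * (2 - 2))))
step 1: [beta@0.0.0] (let x = (let y = ((\u.(\v.true)) ((\w.w) true)) in (let p = (let q = 6 in (\r.q)) in (\s.s))) in (((\t.5) (\a.0)) + ((x 3) * (2 - 2))))
step 2: [beta@0.0.1] (let x = (let y = ((\u.(\v.true)) true) in (let p = (let q = 6 in (\r.q)) in (\s.s))) in (((\t.5) (\a.0)) + ((x 3) * (2 - 2))))
step 3: [beta@0.0] (let x = (let y = (\v.true) in (let p = (let q = 6 in (\r.q)) in (\s.s))) in (((\t.5) (\a.0)) + ((x 3) * (2 - 2))))
step 4: [let@0] (let x = (let p = (let q = 6 in (\r.q)) in (\s.s)) in (((\t.5) (\a.0)) + ((x 3) * (2 - 2))))
step 5: [let@0.0] (let x = (let p = (\r.6) in (\s.s)) in (((\t.5) (\a.0)) + ((x 3) * (2 - 2))))
step 6: [let@0] (let x = (\s.s) in (((\t.5) (\a.0)) + ((x 3) * (2 - 2))))
step 7: [let@root] (((\t.5) (\a.0)) + (((\s.s) 3) * (2 - 2)))
step 8: [beta@0] (5 + (((\s.s) 3) * (2 - 2)))
step 9: [beta@1.0] (5 + (3 * (2 - 2)))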